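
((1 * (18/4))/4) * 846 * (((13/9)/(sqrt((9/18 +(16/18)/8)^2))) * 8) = 197964/11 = 17996.73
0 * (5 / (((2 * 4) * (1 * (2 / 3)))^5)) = 0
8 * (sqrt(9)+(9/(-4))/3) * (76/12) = 114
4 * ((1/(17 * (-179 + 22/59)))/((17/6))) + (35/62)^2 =1241875457/3902647908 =0.32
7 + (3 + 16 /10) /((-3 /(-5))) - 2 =38 /3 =12.67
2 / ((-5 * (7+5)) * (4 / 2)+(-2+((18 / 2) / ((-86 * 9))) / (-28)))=-4816 / 293775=-0.02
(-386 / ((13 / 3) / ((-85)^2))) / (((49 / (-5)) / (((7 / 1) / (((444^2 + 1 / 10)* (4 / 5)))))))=2.91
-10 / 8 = -5 / 4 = -1.25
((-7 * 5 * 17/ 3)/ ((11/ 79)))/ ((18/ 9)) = -47005/ 66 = -712.20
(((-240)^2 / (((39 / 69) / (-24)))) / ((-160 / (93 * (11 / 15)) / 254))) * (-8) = -27539094528 / 13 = -2118391886.77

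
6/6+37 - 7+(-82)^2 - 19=6736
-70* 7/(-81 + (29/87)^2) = 315/52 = 6.06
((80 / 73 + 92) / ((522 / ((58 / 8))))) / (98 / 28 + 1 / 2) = 1699 / 5256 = 0.32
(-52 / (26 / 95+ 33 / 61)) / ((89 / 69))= -20792460 / 420169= -49.49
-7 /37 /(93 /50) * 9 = -1050 /1147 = -0.92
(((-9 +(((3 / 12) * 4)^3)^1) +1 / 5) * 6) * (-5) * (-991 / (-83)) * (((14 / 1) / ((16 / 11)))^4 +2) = 4076839482651 / 169984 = 23983666.01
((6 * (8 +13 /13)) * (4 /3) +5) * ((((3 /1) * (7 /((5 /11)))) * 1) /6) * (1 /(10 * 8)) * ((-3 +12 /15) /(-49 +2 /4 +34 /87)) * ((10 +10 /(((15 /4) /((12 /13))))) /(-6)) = -13927221 /19786000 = -0.70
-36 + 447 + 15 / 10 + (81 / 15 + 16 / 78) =163061 / 390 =418.11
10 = 10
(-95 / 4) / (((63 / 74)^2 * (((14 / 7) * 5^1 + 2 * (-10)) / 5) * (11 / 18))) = 26.81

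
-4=-4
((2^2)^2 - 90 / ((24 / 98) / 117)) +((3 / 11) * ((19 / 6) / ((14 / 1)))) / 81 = -1072302443 / 24948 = -42981.50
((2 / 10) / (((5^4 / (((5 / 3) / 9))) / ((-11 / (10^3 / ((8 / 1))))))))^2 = 121 / 4449462890625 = 0.00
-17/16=-1.06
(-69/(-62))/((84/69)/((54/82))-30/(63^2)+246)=699867/155858824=0.00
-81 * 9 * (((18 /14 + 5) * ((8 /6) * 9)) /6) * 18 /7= -1154736 /49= -23566.04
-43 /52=-0.83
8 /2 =4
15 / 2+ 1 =17 / 2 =8.50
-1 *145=-145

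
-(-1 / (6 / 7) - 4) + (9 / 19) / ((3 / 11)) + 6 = 1471 / 114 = 12.90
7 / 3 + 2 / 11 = 83 / 33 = 2.52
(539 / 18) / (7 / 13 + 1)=7007 / 360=19.46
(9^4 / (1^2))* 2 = 13122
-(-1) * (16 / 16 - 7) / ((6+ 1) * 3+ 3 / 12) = -24 / 85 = -0.28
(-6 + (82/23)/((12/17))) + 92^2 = 1167901/138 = 8463.05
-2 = -2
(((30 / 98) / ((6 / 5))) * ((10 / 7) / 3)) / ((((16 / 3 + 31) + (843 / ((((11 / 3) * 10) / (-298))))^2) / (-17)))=-6428125 / 146112007051864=-0.00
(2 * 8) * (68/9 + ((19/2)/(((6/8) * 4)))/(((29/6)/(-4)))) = 20608/261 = 78.96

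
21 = 21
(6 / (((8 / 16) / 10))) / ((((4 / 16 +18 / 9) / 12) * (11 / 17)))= 10880 / 11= 989.09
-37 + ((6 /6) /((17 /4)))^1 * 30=-29.94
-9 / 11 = -0.82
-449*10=-4490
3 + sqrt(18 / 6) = sqrt(3) + 3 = 4.73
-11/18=-0.61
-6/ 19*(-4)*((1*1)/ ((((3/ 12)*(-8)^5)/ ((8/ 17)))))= -3/ 41344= -0.00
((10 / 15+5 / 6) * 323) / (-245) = -969 / 490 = -1.98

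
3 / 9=1 / 3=0.33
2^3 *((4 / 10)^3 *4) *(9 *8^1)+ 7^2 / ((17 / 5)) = 343969 / 2125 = 161.87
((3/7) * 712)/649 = 2136/4543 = 0.47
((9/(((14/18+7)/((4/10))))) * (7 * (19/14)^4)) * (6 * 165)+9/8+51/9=392136139/36015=10888.13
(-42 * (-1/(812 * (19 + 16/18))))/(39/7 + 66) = 63/1733794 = 0.00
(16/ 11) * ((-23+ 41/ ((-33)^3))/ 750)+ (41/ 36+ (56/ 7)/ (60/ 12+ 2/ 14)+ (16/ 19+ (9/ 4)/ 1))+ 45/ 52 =967717189457/ 146461243500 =6.61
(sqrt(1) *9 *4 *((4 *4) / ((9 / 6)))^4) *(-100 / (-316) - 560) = -185451151360 / 711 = -260831436.51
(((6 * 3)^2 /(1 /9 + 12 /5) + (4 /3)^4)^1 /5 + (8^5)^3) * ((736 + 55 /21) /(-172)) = -6244002641174377921067 /41325795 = -151092136065969.88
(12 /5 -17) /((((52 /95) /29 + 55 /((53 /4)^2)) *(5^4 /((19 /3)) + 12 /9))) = -6440225199 /14654238068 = -0.44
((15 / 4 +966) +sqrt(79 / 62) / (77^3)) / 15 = sqrt(4898) / 424575690 +1293 / 20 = 64.65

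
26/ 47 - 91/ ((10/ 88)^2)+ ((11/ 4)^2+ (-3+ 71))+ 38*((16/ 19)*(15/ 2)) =-6730.92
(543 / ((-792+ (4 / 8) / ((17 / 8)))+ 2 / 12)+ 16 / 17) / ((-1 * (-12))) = 0.02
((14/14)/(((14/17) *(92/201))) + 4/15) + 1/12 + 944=947.00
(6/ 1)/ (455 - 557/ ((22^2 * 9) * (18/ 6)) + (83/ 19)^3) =537800472/ 48251494513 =0.01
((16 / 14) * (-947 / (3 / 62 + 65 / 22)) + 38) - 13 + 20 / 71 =-21319497 / 63616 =-335.13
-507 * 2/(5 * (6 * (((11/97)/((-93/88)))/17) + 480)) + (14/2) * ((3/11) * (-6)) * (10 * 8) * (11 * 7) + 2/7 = -30296103948611/429365720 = -70560.14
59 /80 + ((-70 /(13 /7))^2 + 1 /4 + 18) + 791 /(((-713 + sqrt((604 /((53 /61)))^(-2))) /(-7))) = 73441519866967 /50738085840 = 1447.46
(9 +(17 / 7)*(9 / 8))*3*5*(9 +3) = 29565 / 14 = 2111.79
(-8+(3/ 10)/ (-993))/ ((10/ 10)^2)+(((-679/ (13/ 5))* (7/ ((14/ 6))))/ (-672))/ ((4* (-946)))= -20843256307/ 2605208320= -8.00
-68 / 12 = -17 / 3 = -5.67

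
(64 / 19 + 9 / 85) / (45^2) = 5611 / 3270375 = 0.00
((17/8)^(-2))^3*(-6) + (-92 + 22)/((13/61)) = -103087866862/313788397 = -328.53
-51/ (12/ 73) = -310.25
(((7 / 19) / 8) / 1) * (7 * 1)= 49 / 152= 0.32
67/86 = 0.78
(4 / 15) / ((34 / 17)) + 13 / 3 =67 / 15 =4.47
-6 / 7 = -0.86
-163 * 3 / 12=-163 / 4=-40.75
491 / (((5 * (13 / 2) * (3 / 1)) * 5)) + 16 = 16582 / 975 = 17.01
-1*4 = -4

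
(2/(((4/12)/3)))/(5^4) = 0.03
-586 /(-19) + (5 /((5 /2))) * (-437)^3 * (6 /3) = -6342461842 /19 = -333813781.16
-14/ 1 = -14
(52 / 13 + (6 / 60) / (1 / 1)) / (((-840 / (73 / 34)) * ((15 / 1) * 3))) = -2993 / 12852000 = -0.00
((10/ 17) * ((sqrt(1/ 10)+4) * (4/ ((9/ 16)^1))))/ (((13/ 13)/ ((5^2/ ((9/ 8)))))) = 12800 * sqrt(10)/ 1377+512000/ 1377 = 401.22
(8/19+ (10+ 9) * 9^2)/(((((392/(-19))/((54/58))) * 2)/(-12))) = 2369169/5684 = 416.81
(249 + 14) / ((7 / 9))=2367 / 7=338.14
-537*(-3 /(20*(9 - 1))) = 1611 /160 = 10.07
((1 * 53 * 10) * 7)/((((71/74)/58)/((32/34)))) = 254773120/1207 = 211079.64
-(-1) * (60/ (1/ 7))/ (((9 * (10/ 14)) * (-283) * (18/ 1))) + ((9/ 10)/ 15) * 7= 155561/ 382050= 0.41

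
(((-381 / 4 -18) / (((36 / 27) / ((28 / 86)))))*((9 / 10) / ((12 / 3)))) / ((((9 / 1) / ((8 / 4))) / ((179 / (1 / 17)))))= -28948059 / 6880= -4207.57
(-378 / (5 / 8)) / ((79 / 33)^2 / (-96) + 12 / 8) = -316141056 / 752875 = -419.91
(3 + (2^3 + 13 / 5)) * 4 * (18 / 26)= 2448 / 65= 37.66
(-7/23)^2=49/529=0.09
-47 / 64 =-0.73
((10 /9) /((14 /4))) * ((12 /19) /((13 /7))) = 80 /741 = 0.11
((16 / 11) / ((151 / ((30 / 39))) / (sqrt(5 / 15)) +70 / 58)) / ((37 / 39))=-63336000 / 3956824487209 +10301509920 *sqrt(3) / 3956824487209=0.00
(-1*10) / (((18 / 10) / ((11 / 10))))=-55 / 9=-6.11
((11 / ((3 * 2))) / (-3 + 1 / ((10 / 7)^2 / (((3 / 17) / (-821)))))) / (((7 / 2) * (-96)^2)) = -3838175 / 202595758848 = -0.00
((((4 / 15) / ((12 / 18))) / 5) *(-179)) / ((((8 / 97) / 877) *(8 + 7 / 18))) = -137046159 / 7550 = -18151.81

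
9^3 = 729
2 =2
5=5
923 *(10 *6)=55380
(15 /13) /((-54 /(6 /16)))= -5 /624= -0.01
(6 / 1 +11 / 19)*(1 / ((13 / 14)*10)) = 175 / 247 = 0.71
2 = 2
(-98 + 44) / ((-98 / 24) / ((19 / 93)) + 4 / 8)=2.77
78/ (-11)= -78/ 11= -7.09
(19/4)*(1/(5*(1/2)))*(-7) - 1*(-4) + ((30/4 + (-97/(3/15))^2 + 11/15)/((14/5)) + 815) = 35623379/420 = 84817.57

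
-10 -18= -28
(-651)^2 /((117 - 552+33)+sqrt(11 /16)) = -389412576 /369379 - 242172*sqrt(11) /369379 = -1056.41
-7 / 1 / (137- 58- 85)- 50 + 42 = -41 / 6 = -6.83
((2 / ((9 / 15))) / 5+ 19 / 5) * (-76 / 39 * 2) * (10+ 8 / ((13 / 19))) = -377.63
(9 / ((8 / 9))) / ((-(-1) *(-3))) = -27 / 8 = -3.38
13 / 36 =0.36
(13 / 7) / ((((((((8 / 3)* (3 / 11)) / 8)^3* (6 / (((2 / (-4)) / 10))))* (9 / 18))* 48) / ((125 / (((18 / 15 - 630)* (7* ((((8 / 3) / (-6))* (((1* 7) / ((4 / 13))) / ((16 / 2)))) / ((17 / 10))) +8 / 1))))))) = 36768875 / 602491008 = 0.06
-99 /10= -9.90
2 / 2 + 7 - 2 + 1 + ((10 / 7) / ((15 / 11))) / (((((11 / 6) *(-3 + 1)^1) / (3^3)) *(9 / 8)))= 1 / 7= 0.14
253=253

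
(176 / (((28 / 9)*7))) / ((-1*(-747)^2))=-44 / 3038049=-0.00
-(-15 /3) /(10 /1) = 1 /2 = 0.50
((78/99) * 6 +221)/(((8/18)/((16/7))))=89388/77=1160.88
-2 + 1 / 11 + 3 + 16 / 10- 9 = -347 / 55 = -6.31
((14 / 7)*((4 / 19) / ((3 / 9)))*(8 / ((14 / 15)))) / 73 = 1440 / 9709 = 0.15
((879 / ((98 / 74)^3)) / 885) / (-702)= -14841329 / 24363931410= -0.00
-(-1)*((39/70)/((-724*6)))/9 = -13/912240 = -0.00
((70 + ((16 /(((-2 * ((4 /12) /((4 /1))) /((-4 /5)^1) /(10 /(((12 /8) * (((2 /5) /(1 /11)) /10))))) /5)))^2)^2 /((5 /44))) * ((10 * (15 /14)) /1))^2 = 1013309916158375668198932480048828650062500 /86806489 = 11673204708905755515569030000000000.00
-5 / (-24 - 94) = 5 / 118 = 0.04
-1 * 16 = -16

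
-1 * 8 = -8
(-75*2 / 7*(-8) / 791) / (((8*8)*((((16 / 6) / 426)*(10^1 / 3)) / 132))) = 948915 / 44296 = 21.42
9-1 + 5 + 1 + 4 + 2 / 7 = 128 / 7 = 18.29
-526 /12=-263 /6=-43.83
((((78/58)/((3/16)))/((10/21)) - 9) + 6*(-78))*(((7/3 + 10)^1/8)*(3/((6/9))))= -7434891/2320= -3204.69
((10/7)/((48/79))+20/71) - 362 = -4286531/11928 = -359.37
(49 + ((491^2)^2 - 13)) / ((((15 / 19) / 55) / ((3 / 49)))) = 12147090156773 / 49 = 247899799117.82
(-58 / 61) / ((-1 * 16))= 29 / 488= 0.06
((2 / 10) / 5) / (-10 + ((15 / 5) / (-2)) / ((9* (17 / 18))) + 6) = -0.01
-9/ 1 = -9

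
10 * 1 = 10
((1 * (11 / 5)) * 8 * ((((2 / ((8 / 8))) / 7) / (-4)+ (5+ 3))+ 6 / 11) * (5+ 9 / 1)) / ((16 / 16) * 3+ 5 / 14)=29232 / 47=621.96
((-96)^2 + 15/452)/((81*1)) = 1388549/12204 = 113.78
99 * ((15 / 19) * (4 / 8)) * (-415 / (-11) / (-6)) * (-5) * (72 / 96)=280125 / 304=921.46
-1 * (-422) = 422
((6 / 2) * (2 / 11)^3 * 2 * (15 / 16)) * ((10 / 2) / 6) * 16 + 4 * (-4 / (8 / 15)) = -39330 / 1331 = -29.55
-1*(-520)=520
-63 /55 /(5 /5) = -63 /55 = -1.15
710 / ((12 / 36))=2130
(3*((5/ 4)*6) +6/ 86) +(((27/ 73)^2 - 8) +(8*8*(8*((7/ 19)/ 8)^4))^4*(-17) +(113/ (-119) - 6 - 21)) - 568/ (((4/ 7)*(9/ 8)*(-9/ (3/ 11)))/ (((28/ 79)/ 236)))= -588817088757313851479187329598868092905/ 44597883907224388900225731472844230656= -13.20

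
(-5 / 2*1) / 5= -0.50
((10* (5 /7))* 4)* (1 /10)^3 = 1 /35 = 0.03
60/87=20/29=0.69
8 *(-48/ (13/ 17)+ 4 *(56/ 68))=-105152/ 221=-475.80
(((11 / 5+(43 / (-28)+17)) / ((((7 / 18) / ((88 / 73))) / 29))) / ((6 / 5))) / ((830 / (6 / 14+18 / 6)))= 56799864 / 10391185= 5.47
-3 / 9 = -1 / 3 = -0.33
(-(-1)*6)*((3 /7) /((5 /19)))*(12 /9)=456 /35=13.03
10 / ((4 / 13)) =65 / 2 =32.50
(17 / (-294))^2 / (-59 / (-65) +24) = 18785 / 139939884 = 0.00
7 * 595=4165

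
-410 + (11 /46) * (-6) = -9463 /23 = -411.43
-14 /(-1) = 14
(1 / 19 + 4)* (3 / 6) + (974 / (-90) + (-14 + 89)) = 113209 / 1710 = 66.20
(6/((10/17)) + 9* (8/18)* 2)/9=91/45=2.02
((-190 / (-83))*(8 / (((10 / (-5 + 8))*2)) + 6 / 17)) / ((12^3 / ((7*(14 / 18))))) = 0.01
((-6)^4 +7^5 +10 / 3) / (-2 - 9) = -54319 / 33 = -1646.03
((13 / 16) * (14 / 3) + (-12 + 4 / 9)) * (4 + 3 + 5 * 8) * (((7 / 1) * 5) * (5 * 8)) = -4597775 / 9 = -510863.89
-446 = -446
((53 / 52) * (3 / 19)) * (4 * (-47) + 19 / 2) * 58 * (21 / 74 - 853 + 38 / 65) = 1419753.88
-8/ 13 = -0.62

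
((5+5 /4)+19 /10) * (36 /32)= 1467 /160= 9.17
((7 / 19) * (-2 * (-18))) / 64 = 63 / 304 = 0.21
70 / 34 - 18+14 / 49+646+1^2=75130 / 119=631.34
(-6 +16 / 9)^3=-54872 / 729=-75.27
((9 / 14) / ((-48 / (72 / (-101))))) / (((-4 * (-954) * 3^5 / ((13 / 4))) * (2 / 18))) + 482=20806297357 / 43166592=482.00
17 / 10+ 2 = 37 / 10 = 3.70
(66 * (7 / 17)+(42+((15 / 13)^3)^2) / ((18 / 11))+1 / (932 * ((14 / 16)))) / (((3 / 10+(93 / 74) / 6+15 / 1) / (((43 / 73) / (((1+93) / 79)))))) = 27395132010674711345 / 15810053904910997823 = 1.73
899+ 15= 914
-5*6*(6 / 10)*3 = -54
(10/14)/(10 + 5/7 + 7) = 5/124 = 0.04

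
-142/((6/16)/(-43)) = 48848/3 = 16282.67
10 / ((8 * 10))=1 / 8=0.12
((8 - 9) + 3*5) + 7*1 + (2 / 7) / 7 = 1031 / 49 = 21.04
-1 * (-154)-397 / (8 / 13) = -3929 / 8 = -491.12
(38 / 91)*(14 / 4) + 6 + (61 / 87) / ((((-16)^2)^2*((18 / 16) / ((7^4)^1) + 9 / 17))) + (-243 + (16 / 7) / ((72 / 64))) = -2620346863549633 / 11221720473600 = -233.51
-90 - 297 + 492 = 105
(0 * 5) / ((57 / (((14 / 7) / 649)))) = 0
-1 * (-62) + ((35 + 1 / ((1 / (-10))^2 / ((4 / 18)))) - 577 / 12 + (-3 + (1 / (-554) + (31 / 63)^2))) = 300707971 / 4397652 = 68.38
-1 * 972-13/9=-8761/9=-973.44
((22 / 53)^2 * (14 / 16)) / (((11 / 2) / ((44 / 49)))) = 484 / 19663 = 0.02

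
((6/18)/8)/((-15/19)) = -19/360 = -0.05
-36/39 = -12/13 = -0.92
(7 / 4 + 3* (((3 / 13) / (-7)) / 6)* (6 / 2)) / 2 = 619 / 728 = 0.85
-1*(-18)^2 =-324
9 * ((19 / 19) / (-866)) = -0.01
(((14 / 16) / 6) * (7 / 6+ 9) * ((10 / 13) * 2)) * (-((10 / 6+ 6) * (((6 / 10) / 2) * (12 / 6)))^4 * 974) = -58192656109 / 58500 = -994746.26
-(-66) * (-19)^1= -1254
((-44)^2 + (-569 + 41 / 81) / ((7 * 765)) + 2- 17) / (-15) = -833197307 / 6506325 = -128.06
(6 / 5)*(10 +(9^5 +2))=354366 / 5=70873.20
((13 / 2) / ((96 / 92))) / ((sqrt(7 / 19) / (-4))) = -299 * sqrt(133) / 84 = -41.05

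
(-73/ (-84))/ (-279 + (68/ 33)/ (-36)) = -7227/ 2320640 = -0.00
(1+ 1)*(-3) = -6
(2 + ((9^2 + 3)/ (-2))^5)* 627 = -81943401210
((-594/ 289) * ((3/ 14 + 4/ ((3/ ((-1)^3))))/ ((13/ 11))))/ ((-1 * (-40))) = 51183/ 1051960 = 0.05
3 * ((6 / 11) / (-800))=-9 / 4400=-0.00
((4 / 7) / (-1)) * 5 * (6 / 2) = -60 / 7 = -8.57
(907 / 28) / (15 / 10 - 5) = -907 / 98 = -9.26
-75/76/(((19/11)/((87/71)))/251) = -18015525/102524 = -175.72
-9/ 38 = -0.24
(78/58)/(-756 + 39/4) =-52/28855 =-0.00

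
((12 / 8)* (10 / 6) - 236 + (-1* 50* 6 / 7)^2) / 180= 157117 / 17640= 8.91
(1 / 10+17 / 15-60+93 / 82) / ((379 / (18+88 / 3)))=-5033048 / 699255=-7.20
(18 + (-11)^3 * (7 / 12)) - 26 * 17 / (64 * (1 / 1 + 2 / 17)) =-1394623 / 1824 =-764.60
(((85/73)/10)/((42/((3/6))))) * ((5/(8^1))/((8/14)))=0.00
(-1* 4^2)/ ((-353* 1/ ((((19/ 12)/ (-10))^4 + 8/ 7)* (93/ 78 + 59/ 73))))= 6302231161859/ 60781855680000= 0.10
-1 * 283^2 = -80089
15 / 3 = 5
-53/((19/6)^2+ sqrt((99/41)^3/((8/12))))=-47471957748/7095592385+ 418206888 *sqrt(2706)/7095592385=-3.62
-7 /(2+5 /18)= -126 /41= -3.07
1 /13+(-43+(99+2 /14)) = 5116 /91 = 56.22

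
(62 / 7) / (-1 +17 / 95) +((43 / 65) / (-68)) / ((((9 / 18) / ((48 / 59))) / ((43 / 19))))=-281546221 / 26012805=-10.82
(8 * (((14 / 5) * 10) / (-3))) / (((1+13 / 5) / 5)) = -2800 / 27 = -103.70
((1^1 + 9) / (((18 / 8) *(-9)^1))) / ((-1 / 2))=80 / 81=0.99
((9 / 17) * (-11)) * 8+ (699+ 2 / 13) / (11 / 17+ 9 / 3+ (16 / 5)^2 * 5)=-34866347 / 1030302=-33.84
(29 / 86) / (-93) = -29 / 7998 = -0.00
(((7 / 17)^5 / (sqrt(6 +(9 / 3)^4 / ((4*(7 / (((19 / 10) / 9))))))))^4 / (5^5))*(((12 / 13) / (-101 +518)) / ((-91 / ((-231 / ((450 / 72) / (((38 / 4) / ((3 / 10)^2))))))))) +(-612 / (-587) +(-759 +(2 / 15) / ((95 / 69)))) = -1036824022973142474503189911108348479717097741 / 1368093375123373348644118198479868490446125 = -757.86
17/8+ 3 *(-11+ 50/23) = -24.35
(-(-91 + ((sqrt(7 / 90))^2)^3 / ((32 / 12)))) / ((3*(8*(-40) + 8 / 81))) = -176903657 / 1865664000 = -0.09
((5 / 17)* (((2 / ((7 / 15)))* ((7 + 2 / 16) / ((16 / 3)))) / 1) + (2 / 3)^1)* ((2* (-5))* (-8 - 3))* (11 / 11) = 2953885 / 11424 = 258.57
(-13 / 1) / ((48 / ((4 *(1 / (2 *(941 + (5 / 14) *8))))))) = -0.00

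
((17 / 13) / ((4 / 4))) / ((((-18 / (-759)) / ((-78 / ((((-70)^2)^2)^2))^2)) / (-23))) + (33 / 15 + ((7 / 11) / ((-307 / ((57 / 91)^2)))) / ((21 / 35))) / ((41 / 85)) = 4.56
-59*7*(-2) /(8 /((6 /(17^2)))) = 1239 /578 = 2.14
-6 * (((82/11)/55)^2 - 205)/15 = 150056802/1830125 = 81.99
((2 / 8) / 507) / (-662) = -1 / 1342536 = -0.00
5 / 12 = 0.42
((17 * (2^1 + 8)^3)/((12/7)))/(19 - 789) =-12.88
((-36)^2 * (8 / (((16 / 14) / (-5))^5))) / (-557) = 4254271875 / 142592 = 29835.28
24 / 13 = 1.85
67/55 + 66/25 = 1061/275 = 3.86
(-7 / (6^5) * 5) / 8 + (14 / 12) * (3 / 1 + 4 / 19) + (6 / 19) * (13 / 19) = 88955173 / 22457088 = 3.96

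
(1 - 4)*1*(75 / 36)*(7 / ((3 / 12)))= -175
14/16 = 7/8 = 0.88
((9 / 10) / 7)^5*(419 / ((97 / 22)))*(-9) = -2449411569 / 81513950000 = -0.03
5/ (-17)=-5/ 17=-0.29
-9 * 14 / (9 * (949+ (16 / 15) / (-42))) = -4410 / 298927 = -0.01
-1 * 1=-1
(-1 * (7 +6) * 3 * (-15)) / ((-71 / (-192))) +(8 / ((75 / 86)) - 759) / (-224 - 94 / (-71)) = 133466930717 / 84188250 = 1585.34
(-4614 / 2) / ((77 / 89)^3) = -1626363483 / 456533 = -3562.42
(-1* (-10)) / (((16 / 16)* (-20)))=-0.50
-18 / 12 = -3 / 2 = -1.50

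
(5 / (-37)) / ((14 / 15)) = -75 / 518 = -0.14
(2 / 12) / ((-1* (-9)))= 0.02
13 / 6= 2.17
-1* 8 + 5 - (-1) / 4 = -11 / 4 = -2.75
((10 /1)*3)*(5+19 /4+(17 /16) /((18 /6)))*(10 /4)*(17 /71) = 206125 /1136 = 181.45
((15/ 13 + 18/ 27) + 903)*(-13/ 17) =-35288/ 51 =-691.92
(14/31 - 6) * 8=-1376/31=-44.39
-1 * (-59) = 59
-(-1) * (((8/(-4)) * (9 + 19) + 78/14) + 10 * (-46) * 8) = -26113/7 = -3730.43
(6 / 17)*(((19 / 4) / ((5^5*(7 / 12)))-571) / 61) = -74943408 / 22684375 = -3.30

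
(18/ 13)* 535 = 9630/ 13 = 740.77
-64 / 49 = -1.31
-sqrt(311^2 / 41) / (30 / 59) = -18349 * sqrt(41) / 1230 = -95.52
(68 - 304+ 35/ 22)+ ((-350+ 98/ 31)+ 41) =-368449/ 682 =-540.25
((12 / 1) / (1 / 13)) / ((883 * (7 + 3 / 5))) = 390 / 16777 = 0.02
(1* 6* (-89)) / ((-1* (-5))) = -534 / 5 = -106.80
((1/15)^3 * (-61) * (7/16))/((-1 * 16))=427/864000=0.00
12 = 12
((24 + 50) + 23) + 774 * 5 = 3967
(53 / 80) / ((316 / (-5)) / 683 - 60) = -683 / 61952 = -0.01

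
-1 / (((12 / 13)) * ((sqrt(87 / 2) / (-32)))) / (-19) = -104 * sqrt(174) / 4959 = -0.28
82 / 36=41 / 18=2.28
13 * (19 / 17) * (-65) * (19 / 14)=-305045 / 238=-1281.70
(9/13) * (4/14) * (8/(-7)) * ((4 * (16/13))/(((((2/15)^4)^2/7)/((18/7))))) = -1660753125000/8281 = -200549827.92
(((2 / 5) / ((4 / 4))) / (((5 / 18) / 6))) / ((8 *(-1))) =-27 / 25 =-1.08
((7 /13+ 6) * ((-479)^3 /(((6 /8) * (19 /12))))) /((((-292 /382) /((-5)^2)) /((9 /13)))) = 3211673130297000 /234403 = 13701501816.52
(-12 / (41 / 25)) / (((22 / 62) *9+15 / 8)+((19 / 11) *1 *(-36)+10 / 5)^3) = 99026400 / 2949846428957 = 0.00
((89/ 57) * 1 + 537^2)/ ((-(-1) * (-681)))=-16437122/ 38817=-423.45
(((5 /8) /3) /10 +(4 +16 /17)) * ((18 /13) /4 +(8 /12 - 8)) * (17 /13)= -2206705 /48672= -45.34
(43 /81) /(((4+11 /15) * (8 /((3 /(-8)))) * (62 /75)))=-5375 /845184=-0.01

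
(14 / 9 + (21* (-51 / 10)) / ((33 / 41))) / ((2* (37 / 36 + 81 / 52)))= -1692509 / 66550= -25.43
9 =9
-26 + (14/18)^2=-2057/81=-25.40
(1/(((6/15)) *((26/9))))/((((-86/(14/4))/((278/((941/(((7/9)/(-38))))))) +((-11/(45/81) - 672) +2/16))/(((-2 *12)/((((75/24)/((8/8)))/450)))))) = -10592467200/11942160659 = -0.89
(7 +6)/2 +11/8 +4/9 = 599/72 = 8.32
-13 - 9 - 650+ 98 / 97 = -65086 / 97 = -670.99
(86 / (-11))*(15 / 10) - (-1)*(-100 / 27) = -4583 / 297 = -15.43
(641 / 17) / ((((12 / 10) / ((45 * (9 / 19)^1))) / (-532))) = -6057450 / 17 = -356320.59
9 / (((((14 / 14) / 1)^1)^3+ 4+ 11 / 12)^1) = 108 / 71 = 1.52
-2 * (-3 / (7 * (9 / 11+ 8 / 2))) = 66 / 371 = 0.18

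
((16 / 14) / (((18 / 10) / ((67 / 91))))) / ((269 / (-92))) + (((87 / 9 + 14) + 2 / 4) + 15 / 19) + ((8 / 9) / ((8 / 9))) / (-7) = 1444756757 / 58602726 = 24.65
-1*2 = -2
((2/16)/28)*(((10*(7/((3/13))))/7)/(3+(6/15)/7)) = 325/5136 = 0.06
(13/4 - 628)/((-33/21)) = 17493/44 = 397.57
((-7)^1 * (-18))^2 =15876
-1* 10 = -10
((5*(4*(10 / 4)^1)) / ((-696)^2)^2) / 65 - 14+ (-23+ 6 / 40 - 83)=-914025596170727 / 7626412984320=-119.85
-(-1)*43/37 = 43/37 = 1.16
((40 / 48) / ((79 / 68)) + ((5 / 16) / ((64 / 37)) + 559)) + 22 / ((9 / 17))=437896655 / 728064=601.45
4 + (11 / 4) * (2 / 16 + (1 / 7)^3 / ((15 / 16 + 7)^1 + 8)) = 12159043 / 2798880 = 4.34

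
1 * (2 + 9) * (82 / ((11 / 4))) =328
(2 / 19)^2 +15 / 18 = 1829 / 2166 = 0.84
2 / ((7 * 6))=1 / 21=0.05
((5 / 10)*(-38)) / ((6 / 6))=-19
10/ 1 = 10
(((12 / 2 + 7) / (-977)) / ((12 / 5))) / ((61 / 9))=-195 / 238388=-0.00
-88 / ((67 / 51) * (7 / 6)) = -26928 / 469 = -57.42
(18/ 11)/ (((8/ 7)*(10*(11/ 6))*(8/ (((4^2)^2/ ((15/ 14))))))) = 7056/ 3025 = 2.33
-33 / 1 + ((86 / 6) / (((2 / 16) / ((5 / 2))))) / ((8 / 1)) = 17 / 6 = 2.83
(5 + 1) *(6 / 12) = 3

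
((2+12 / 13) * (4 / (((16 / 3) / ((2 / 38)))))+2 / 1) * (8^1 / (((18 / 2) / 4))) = 880 / 117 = 7.52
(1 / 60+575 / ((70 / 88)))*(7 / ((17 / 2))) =303607 / 510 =595.31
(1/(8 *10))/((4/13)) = 13/320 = 0.04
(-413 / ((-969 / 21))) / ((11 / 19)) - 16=-101 / 187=-0.54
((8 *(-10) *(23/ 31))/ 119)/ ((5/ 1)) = -368/ 3689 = -0.10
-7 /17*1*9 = -63 /17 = -3.71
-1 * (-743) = 743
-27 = -27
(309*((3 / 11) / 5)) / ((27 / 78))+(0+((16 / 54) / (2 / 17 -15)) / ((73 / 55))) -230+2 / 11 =-451644746 / 2493315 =-181.14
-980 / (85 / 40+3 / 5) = -39200 / 109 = -359.63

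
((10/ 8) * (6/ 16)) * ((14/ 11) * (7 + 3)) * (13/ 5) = 1365/ 88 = 15.51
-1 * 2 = -2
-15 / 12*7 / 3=-35 / 12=-2.92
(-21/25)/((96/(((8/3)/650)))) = -7/195000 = -0.00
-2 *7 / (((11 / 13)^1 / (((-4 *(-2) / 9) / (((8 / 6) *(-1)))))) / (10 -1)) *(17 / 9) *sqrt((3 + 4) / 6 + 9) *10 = 30940 *sqrt(366) / 99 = 5978.96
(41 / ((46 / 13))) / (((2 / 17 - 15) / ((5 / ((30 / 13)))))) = -117793 / 69828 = -1.69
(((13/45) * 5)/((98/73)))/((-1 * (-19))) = 949/16758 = 0.06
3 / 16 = 0.19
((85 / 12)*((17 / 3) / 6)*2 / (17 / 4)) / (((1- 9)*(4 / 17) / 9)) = -1445 / 96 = -15.05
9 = 9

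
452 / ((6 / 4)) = 904 / 3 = 301.33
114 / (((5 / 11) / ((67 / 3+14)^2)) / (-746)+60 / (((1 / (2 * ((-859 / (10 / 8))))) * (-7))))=25933799276 / 2679955919063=0.01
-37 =-37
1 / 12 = 0.08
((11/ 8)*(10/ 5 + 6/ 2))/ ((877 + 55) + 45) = 55/ 7816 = 0.01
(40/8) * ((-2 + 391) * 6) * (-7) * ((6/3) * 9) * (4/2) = -2940840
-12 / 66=-2 / 11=-0.18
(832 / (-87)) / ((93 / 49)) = -5.04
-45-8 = -53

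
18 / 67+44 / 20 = 827 / 335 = 2.47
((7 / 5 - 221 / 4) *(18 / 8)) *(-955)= 1851363 / 16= 115710.19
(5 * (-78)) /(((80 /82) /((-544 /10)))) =108732 /5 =21746.40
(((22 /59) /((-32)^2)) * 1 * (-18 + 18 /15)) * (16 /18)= -77 /14160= -0.01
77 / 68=1.13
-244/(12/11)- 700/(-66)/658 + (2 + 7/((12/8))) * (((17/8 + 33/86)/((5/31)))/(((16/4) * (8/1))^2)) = -223.55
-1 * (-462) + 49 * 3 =609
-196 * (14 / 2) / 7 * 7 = -1372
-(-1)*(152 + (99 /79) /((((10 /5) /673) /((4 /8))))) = 114659 /316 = 362.84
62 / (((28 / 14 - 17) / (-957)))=19778 / 5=3955.60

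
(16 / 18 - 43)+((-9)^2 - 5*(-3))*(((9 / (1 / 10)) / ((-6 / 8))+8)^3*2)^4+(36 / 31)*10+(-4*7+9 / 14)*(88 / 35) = 409051298258762561498415548101267 / 68355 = 5984219124552155094702883000.00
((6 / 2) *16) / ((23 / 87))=4176 / 23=181.57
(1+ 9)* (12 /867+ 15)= 43390 /289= 150.14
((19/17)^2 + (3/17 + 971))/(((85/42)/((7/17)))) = 82623114/417605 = 197.85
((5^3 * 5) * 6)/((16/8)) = 1875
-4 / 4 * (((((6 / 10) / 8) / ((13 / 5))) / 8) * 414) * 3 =-1863 / 416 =-4.48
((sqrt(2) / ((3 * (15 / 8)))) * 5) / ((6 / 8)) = 1.68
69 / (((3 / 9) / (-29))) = -6003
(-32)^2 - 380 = 644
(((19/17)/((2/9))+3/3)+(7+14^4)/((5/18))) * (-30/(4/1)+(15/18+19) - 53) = -5625372.40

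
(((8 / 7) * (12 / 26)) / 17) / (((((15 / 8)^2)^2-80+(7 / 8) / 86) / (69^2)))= -40250179584 / 18427203431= -2.18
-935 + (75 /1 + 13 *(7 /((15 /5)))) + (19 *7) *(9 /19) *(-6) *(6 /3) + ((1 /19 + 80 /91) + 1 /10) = -82195013 /51870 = -1584.63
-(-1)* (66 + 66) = 132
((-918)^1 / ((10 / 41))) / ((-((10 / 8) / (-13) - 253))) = -7956 / 535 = -14.87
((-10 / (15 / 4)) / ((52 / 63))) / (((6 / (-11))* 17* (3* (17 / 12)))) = 308 / 3757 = 0.08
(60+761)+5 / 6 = 821.83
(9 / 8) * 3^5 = 2187 / 8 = 273.38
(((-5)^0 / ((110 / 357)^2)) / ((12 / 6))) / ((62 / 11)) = 0.93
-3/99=-1/33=-0.03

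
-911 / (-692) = 911 / 692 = 1.32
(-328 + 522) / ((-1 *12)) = -97 / 6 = -16.17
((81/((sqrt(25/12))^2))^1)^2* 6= 5668704/625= 9069.93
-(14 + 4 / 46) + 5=-209 / 23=-9.09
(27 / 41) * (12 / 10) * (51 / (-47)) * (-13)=107406 / 9635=11.15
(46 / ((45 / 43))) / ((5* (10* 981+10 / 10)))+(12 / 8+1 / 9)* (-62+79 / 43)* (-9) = 165611567033 / 189842850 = 872.36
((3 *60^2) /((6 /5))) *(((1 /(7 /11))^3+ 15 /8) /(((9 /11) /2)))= 43430750 /343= 126620.26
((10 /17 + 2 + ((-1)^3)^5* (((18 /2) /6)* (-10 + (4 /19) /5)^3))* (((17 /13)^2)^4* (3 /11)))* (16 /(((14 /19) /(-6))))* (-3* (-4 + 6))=697004129539075239936 /257668941495875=2705037.42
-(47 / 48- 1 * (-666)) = -32015 / 48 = -666.98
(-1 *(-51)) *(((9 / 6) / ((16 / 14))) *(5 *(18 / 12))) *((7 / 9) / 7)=1785 / 32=55.78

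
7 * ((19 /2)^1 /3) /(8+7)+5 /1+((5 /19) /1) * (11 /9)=11627 /1710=6.80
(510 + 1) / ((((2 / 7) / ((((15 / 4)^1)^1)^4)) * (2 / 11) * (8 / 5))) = 9959709375 / 8192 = 1215784.84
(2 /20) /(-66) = -1 /660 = -0.00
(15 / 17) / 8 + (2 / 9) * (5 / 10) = 271 / 1224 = 0.22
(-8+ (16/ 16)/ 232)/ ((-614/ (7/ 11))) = 12985/ 1566928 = 0.01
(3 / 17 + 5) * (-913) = -80344 / 17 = -4726.12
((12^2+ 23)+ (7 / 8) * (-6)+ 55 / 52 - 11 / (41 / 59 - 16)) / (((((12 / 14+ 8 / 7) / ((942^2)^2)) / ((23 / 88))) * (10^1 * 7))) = 1448569058782304133 / 6026020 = 240385703794.93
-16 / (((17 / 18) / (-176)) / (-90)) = -4561920 / 17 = -268348.24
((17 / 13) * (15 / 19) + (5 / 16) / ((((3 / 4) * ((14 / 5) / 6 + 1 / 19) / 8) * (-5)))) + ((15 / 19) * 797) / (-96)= -1990305 / 292448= -6.81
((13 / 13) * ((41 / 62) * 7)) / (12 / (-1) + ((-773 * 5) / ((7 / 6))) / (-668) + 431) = 335503 / 30727727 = 0.01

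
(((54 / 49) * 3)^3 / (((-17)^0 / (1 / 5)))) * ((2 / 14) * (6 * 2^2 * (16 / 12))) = 136048896 / 4117715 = 33.04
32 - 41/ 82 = 63/ 2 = 31.50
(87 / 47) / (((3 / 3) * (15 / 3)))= 87 / 235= 0.37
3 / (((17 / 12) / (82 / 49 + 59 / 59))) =4716 / 833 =5.66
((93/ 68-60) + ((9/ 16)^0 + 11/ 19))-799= -1106021/ 1292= -856.05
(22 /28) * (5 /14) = 0.28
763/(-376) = -763/376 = -2.03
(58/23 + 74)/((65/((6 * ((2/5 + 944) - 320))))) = 6593664/1495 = 4410.48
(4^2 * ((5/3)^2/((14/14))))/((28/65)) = 6500/63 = 103.17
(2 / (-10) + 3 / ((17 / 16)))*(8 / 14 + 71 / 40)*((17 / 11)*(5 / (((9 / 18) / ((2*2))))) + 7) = 423.64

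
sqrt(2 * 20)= 2 * sqrt(10)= 6.32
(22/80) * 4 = 11/10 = 1.10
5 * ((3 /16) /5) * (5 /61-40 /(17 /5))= -2.19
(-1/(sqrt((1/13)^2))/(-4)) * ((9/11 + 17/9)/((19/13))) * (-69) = -260429/627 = -415.36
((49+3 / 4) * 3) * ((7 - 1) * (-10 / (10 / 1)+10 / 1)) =16119 / 2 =8059.50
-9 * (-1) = 9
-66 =-66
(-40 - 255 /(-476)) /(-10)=221 /56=3.95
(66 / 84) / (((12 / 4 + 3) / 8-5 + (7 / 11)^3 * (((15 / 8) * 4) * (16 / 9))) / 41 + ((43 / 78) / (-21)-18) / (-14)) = 491630139 / 793236503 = 0.62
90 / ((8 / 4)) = 45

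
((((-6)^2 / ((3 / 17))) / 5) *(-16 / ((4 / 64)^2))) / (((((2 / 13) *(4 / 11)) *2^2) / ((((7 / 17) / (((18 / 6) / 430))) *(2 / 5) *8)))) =-705216512 / 5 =-141043302.40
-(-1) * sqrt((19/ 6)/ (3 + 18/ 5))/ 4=sqrt(2090)/ 264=0.17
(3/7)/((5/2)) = 6/35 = 0.17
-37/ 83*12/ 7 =-444/ 581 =-0.76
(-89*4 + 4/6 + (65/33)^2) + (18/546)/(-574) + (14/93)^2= -19210764534685/54664395786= -351.43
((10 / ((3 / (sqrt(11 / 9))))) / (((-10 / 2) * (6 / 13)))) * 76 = -988 * sqrt(11) / 27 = -121.36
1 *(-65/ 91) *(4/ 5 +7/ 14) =-13/ 14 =-0.93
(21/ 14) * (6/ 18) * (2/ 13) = 1/ 13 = 0.08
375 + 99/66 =753/2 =376.50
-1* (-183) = 183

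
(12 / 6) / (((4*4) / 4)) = 1 / 2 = 0.50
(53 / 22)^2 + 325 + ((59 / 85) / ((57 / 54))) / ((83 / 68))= 1264515497 / 3816340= 331.34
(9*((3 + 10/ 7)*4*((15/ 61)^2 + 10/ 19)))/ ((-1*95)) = -9259452/ 9402967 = -0.98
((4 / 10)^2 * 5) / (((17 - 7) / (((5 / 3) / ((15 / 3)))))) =2 / 75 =0.03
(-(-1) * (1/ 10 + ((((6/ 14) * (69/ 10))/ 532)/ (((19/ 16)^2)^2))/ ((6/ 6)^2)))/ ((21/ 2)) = 124720339/ 12739529355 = 0.01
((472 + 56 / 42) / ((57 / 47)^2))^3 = 30863997900941752000 / 926004075723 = 33330304.60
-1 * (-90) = 90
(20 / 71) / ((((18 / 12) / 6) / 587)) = 46960 / 71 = 661.41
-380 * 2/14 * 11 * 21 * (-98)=1228920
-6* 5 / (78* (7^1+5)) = -5 / 156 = -0.03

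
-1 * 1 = -1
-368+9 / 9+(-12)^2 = -223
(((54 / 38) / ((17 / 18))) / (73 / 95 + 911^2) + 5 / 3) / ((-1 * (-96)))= 1116937595 / 64335535488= 0.02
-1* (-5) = 5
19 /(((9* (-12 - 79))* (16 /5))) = -95 /13104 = -0.01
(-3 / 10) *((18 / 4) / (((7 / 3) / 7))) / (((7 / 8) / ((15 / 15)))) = -162 / 35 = -4.63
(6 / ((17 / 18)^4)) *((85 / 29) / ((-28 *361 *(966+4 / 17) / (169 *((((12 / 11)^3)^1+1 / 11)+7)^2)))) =-8294748828528240 / 308147760897351991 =-0.03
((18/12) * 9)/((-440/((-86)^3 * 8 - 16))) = 8586783/55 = 156123.33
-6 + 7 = 1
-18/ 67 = -0.27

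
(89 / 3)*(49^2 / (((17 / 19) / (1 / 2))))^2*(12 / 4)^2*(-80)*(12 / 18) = -7408691653160 / 289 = -25635611256.61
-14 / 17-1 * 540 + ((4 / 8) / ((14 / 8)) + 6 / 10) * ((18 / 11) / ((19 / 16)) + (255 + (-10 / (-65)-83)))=-625830308 / 1616615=-387.12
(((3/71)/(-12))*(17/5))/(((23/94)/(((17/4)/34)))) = -0.01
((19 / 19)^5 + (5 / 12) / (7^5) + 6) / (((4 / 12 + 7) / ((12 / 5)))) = 4235379 / 1848770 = 2.29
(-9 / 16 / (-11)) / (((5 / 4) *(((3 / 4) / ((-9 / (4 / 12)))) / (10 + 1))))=-81 / 5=-16.20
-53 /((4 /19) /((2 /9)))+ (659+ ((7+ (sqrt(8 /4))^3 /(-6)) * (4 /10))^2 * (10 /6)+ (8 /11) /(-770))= 140914327 /228690-56 * sqrt(2) /45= 614.42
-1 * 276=-276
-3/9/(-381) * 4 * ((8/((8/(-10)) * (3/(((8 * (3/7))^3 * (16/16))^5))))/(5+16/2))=-747936715490438676480/7838224052915893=-95421.71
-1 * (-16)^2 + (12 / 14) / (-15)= -8962 / 35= -256.06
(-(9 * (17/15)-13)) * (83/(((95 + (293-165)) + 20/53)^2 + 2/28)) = 45696812/9811348515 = 0.00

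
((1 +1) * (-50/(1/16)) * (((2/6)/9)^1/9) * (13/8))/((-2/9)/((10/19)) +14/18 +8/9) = -1625/189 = -8.60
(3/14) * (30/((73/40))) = 1800/511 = 3.52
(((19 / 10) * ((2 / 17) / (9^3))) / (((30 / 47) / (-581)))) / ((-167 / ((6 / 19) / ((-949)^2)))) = 27307 / 46597793705775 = 0.00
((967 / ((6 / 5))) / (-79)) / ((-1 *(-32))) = -4835 / 15168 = -0.32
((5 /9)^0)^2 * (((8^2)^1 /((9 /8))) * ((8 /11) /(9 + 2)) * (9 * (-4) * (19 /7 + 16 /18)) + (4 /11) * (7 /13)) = -48329780 /99099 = -487.69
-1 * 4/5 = -4/5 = -0.80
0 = 0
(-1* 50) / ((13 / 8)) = -400 / 13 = -30.77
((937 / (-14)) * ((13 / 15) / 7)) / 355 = -12181 / 521850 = -0.02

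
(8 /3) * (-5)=-40 /3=-13.33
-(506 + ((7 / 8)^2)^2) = -2074977 / 4096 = -506.59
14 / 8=7 / 4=1.75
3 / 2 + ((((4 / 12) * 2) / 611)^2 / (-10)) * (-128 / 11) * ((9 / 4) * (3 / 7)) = 431186139 / 287457170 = 1.50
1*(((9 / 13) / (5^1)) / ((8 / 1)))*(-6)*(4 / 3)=-9 / 65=-0.14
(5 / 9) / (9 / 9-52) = -5 / 459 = -0.01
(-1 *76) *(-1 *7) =532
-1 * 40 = -40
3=3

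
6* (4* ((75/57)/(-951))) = -200/6023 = -0.03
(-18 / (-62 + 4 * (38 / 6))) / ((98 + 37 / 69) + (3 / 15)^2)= 9315 / 1870484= 0.00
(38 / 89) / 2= 19 / 89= 0.21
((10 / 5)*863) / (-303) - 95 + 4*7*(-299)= -2567227 / 303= -8472.70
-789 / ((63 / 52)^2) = -711152 / 1323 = -537.53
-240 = -240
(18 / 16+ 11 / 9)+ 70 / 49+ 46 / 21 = 3007 / 504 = 5.97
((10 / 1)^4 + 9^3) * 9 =96561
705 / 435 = 47 / 29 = 1.62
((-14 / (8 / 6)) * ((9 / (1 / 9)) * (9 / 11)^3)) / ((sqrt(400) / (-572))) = 16120377 / 1210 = 13322.63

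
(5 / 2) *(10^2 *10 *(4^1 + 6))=25000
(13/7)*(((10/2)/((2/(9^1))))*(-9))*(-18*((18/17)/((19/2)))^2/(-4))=-15352740/730303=-21.02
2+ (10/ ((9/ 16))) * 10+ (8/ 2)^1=1654/ 9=183.78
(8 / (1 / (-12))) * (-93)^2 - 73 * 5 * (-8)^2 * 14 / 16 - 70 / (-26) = -11059637 / 13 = -850741.31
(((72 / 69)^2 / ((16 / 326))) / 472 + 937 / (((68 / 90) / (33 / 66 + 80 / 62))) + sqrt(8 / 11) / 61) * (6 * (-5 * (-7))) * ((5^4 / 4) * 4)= 262500 * sqrt(22) / 671 + 9586526506003125 / 32896394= 291417559.88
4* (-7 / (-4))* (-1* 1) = -7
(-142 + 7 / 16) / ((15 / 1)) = -151 / 16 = -9.44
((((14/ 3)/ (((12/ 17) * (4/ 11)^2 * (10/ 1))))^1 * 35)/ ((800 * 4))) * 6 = 100793/ 307200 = 0.33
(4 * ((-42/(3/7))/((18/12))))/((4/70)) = -13720/3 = -4573.33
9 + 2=11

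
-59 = -59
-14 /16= -7 /8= -0.88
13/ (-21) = -13/ 21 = -0.62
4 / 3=1.33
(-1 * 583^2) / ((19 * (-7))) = 339889 / 133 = 2555.56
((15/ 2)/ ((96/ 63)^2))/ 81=245/ 6144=0.04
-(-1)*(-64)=-64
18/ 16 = 9/ 8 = 1.12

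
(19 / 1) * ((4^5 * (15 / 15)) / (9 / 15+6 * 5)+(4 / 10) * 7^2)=771286 / 765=1008.22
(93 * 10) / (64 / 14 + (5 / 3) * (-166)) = -9765 / 2857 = -3.42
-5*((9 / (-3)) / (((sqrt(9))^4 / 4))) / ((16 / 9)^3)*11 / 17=1485 / 17408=0.09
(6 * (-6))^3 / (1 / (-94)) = 4385664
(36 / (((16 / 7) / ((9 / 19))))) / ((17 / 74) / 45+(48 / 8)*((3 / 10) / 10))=4720275 / 117116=40.30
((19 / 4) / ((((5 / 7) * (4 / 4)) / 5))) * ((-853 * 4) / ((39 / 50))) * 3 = -436342.31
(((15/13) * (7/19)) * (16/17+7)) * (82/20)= 116235/8398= 13.84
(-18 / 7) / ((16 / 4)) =-9 / 14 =-0.64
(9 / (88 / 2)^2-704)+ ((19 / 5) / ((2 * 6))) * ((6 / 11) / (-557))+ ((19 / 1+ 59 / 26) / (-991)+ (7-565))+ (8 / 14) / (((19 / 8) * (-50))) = -58295644515797421 / 46192259313200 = -1262.02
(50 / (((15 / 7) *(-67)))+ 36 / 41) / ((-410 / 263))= -574129 / 1689405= -0.34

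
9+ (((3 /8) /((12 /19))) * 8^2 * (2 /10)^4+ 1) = 6288 /625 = 10.06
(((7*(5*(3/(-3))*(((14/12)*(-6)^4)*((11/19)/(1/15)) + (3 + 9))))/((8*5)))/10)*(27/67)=-11798703/25460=-463.42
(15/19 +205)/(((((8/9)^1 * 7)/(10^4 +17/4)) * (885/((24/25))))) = 140819823/392350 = 358.91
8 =8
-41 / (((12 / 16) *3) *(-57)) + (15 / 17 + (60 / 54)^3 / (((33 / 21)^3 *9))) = 3501337139 / 2820659193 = 1.24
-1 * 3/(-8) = 3/8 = 0.38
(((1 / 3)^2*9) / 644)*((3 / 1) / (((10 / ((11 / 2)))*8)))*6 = 99 / 51520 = 0.00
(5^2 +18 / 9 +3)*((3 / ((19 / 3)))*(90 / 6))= 213.16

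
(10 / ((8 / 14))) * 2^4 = 280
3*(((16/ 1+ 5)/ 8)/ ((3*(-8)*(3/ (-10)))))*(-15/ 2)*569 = -298725/ 64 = -4667.58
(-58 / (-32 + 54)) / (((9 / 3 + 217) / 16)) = -0.19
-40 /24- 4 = -17 /3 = -5.67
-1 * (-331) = 331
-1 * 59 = -59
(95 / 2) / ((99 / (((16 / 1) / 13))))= 760 / 1287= 0.59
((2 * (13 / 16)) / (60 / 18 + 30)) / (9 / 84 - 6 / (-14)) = 91 / 1000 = 0.09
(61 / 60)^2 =3721 / 3600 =1.03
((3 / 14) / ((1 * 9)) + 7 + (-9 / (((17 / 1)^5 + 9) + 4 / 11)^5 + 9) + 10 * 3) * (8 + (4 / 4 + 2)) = 9880873154720310817193147769204398124971 / 19517315171812681856845798161435300000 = 506.26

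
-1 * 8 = -8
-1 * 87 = -87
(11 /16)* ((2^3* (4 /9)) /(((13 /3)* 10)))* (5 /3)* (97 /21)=1067 /2457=0.43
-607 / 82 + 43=2919 / 82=35.60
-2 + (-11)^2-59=60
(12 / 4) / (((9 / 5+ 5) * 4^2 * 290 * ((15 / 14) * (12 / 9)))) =21 / 315520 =0.00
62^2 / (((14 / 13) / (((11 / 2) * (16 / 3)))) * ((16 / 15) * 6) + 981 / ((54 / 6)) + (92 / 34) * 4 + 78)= 46723820 / 2407401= 19.41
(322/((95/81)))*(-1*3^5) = -6337926/95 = -66715.01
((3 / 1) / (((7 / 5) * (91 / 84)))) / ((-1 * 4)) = -45 / 91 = -0.49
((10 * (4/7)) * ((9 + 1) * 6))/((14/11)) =13200/49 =269.39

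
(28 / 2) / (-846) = -7 / 423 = -0.02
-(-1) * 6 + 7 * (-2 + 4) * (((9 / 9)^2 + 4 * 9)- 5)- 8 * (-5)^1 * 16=1094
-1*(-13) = 13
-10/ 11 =-0.91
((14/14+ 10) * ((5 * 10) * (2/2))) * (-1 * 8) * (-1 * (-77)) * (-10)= 3388000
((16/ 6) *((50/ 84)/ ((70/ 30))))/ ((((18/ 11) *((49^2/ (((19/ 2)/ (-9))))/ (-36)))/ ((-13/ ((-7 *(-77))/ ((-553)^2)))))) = -154152700/ 3176523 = -48.53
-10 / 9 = -1.11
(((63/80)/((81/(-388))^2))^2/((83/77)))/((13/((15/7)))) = 47717282459/955708065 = 49.93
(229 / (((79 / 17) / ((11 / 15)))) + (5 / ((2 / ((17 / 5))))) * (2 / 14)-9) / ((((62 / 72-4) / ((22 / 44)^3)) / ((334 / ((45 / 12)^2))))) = -628396952 / 23433375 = -26.82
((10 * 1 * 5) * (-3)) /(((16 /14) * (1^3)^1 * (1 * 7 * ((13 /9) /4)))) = -675 /13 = -51.92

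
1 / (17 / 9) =9 / 17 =0.53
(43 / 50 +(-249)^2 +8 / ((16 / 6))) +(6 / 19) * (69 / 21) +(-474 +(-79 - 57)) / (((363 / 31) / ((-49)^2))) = -63070.99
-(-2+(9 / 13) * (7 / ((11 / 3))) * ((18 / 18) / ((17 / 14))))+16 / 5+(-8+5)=13511 / 12155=1.11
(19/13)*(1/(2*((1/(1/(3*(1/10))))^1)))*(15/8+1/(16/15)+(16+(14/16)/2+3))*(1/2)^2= 8455/624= 13.55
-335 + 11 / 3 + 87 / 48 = -15817 / 48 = -329.52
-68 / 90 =-34 / 45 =-0.76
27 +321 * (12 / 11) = 4149 / 11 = 377.18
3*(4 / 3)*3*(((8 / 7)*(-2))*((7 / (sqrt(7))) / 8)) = -24*sqrt(7) / 7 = -9.07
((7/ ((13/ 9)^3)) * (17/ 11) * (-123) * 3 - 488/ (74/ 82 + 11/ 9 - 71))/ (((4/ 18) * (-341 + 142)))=29.79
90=90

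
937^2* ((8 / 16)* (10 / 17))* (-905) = -3972809725 / 17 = -233694689.71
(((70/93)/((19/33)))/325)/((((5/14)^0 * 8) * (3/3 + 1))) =77/306280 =0.00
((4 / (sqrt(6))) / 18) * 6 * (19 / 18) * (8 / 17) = 152 * sqrt(6) / 1377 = 0.27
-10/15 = -2/3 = -0.67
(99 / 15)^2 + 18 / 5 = 1179 / 25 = 47.16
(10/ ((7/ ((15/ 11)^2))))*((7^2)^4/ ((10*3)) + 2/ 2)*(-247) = -106793494275/ 847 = -126084408.83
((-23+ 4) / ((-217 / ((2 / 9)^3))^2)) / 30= -608 / 375375378735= -0.00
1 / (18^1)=1 / 18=0.06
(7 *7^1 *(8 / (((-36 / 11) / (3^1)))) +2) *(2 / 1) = -2144 / 3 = -714.67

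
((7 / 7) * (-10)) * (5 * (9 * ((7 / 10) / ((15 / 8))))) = -168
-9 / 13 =-0.69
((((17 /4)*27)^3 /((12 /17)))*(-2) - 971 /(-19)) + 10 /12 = -31234554073 /7296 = -4281051.82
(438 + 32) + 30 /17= 8020 /17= 471.76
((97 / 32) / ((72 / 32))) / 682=97 / 49104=0.00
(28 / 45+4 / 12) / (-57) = -43 / 2565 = -0.02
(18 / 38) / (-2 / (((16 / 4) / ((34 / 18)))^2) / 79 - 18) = -460728 / 17513155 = -0.03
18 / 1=18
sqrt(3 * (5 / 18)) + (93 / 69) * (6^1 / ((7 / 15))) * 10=sqrt(30) / 6 + 27900 / 161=174.20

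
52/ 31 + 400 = 12452/ 31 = 401.68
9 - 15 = -6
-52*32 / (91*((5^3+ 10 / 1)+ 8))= -0.13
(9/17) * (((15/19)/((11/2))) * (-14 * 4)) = -15120/3553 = -4.26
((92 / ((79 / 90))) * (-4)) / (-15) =2208 / 79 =27.95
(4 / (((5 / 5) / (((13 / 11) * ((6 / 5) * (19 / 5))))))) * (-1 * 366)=-2169648 / 275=-7889.63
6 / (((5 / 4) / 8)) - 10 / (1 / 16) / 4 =-8 / 5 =-1.60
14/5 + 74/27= 748/135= 5.54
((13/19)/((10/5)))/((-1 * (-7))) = 13/266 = 0.05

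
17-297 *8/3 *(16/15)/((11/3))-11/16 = -17127/80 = -214.09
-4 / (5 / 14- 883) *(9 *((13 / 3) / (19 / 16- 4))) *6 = -23296 / 61785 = -0.38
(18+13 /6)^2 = 14641 /36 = 406.69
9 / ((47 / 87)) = 783 / 47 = 16.66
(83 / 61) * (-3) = -249 / 61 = -4.08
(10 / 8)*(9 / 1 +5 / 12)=565 / 48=11.77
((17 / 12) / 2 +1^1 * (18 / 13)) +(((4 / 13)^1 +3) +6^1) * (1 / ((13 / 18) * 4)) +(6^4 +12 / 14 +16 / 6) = 12348993 / 9464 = 1304.84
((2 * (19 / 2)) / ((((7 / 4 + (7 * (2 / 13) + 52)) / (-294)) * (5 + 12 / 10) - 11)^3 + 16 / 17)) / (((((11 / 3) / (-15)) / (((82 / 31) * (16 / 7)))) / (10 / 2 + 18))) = 27985991784011089920000 / 4648713138712403307217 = 6.02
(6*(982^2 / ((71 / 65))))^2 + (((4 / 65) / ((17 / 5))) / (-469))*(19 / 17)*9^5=249223621765056648220116 / 8882408353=28058113504867.44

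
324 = 324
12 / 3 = 4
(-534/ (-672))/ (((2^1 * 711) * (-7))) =-89/ 1114848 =-0.00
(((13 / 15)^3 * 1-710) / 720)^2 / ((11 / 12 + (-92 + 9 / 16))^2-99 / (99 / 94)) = 5731489766809 / 47829815581640625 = 0.00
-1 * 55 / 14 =-55 / 14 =-3.93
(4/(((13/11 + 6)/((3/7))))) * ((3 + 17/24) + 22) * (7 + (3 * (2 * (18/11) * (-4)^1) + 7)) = -155.09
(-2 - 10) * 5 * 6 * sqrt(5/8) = -90 * sqrt(10) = -284.60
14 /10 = 7 /5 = 1.40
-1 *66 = -66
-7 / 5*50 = -70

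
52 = 52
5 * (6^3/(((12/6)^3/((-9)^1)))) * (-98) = 119070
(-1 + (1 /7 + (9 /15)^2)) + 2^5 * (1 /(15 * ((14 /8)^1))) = 379 /525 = 0.72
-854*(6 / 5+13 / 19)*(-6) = 9654.69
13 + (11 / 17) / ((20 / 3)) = 4453 / 340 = 13.10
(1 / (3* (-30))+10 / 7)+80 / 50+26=18281 / 630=29.02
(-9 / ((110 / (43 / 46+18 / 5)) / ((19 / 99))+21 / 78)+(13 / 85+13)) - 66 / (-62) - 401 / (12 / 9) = -197140310064827 / 687850086260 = -286.60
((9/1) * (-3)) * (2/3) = -18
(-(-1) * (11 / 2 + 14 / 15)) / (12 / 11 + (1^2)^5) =2123 / 690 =3.08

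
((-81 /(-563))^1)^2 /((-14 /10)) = -32805 /2218783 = -0.01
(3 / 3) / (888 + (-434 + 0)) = 1 / 454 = 0.00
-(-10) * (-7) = -70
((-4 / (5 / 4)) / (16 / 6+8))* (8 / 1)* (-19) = 228 / 5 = 45.60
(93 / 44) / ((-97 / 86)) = -3999 / 2134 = -1.87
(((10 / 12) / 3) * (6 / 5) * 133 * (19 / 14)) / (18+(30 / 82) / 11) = 162811 / 48798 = 3.34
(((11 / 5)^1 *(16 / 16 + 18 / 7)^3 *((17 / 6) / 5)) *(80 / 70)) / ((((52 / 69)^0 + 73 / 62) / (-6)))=-11594000 / 64827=-178.85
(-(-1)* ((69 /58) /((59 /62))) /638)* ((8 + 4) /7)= 12834 /3820663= 0.00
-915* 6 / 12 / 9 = -305 / 6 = -50.83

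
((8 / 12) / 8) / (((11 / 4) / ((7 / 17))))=7 / 561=0.01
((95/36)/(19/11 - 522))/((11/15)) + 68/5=4667593/343380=13.59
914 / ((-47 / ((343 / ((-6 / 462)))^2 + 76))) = -637552471258 / 47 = -13564946196.98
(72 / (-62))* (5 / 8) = -45 / 62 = -0.73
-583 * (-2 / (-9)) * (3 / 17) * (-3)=1166 / 17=68.59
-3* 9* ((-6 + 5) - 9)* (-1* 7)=-1890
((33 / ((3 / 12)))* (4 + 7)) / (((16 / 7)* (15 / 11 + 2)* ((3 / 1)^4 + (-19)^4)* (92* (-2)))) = -27951 / 3551107264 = -0.00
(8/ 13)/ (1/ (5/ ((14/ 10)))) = 200/ 91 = 2.20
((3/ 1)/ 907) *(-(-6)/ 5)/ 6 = 3/ 4535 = 0.00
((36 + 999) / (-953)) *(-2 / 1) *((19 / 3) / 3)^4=29973830 / 694737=43.14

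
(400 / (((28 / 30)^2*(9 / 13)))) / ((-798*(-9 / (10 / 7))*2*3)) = 0.02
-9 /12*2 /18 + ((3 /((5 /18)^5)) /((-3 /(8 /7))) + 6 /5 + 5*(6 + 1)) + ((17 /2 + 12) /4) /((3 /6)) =-84613639 /131250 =-644.68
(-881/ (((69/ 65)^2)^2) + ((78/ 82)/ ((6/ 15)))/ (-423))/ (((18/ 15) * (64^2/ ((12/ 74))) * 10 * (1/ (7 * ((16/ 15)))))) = -84854054781587/ 4964791480869888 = -0.02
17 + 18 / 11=205 / 11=18.64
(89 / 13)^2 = 7921 / 169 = 46.87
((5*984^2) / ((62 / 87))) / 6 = 35099280 / 31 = 1132234.84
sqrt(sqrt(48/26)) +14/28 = 1/2 +26^(3/4)*3^(1/4)/13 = 1.67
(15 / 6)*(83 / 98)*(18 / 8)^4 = 54.27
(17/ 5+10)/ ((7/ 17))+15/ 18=7009/ 210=33.38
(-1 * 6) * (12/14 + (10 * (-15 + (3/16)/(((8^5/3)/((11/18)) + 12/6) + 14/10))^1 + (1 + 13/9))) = 1483588153/1685532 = 880.19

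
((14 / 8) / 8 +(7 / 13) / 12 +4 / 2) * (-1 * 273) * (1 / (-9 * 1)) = 19775 / 288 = 68.66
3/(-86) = -3/86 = -0.03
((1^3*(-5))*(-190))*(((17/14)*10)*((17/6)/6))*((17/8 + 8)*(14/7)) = 6177375/56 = 110310.27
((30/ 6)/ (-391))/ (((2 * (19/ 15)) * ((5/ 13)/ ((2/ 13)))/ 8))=-0.02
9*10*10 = 900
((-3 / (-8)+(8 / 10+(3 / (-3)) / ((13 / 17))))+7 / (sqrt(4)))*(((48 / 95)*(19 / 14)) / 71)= 5253 / 161525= 0.03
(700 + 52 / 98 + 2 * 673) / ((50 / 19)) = 777.68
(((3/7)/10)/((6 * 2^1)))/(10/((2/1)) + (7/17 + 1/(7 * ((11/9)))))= 187/289480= 0.00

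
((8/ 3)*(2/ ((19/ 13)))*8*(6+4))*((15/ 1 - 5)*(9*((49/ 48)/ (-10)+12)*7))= 41576080/ 19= 2188214.74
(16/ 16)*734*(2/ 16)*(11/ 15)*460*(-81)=-2506977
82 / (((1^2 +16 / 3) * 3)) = 82 / 19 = 4.32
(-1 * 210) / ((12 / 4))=-70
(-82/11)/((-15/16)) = 1312/165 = 7.95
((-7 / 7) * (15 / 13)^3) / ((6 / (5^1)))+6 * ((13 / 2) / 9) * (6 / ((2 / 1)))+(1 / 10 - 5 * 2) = 19991 / 10985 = 1.82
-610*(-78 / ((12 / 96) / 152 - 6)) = -11571456 / 1459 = -7931.09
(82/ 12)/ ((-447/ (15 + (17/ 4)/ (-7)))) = -16523/ 75096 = -0.22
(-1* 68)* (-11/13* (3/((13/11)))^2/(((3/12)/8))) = 26066304/2197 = 11864.50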